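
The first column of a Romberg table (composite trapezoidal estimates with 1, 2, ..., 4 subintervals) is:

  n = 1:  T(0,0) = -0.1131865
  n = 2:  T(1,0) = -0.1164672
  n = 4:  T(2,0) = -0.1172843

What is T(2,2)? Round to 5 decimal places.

-0.11756

T(1,1) = (4·(-0.1164672) − (-0.1131865)) / 3 = -0.1175608
T(2,1) = -0.1172843 + (-0.1172843 − (-0.1164672))/3 = -0.1175567
T(2,2) = -0.1175567 + (-0.1175567 − (-0.1175608))/15 = -0.1175564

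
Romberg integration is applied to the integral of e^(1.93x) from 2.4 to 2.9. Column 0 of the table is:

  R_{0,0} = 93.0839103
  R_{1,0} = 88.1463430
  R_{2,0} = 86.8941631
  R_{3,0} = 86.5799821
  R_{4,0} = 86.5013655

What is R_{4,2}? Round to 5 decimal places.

86.47515

R_{3,1} = (4·86.5799821 − 86.8941631) / 3 = 86.4752551
R_{4,1} = 86.5013655 + (86.5013655 − 86.5799821)/3 = 86.4751600
R_{4,2} = 86.4751600 + (86.4751600 − 86.4752551)/15 = 86.4751537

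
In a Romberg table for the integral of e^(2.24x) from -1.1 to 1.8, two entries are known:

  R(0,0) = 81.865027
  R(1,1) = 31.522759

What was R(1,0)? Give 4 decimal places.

44.1083

From R(1,1) = (4·R(1,0) − R(0,0))/3, solve for R(1,0):
4·R(1,0) = 3·31.522759 + 81.865027 = 176.433304
R(1,0) = 44.108326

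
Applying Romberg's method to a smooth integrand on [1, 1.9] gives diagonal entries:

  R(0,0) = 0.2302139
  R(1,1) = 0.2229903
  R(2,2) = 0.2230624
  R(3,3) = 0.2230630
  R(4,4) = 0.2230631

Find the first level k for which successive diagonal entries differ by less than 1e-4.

k = 2

|R(1,1) − R(0,0)| = 0.0072236 ≥ 1e-4
|R(2,2) − R(1,1)| = 0.0000721 < 1e-4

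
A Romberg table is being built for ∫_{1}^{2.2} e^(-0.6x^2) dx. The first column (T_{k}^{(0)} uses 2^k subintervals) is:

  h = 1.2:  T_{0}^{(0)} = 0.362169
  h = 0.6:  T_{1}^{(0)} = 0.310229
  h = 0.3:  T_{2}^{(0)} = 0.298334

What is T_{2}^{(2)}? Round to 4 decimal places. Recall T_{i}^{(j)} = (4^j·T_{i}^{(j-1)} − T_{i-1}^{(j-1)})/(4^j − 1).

T_{1}^{(1)} = 0.310229 + (0.310229 − 0.362169)/3 = 0.292916
T_{2}^{(1)} = 0.298334 + (0.298334 − 0.310229)/3 = 0.294369
T_{2}^{(2)} = (16·0.294369 − 0.292916) / 15 = 0.294466
(Column j=1 coincides with Simpson's rule on the same nodes.)

0.2945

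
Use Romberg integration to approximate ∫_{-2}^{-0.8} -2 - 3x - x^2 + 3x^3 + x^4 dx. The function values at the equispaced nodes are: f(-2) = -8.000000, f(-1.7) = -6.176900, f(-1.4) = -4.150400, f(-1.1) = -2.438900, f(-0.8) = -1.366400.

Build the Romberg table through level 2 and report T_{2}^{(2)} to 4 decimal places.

-5.2143

T_{0}^{(0)} (trapezoid, 1 panel, h=1.2000): -5.619840
T_{1}^{(0)} (trapezoid, 2 panels, h=0.6000): -5.300160
T_{2}^{(0)} (trapezoid, 4 panels, h=0.3000): -5.234820
T_{1}^{(1)} = -5.300160 + (-5.300160 − (-5.619840))/3 = -5.193600
T_{2}^{(1)} = -5.234820 + (-5.234820 − (-5.300160))/3 = -5.213040
T_{2}^{(2)} = -5.213040 + (-5.213040 − (-5.193600))/15 = -5.214336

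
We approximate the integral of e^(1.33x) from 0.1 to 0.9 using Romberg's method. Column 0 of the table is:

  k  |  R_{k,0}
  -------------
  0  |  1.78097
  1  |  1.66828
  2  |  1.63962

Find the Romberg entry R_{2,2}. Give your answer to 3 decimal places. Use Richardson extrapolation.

Richardson extrapolation on the trapezoidal column (denominator 4−1=3):
R_{1,1} = (4·1.66828 − 1.78097) / 3 = 1.63072
R_{2,1} = 1.63962 + (1.63962 − 1.66828)/3 = 1.63007
R_{2,2} = 1.63007 + (1.63007 − 1.63072)/15 = 1.63003

1.630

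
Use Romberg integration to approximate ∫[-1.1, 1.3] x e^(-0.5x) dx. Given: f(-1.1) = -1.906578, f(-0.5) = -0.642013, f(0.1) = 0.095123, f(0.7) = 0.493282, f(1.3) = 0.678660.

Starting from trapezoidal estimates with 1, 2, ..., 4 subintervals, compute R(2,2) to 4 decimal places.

-0.3257

R(0,0) (trapezoid, 1 panel, h=2.4000): -1.473502
R(1,0) (trapezoid, 2 panels, h=1.2000): -0.622603
R(2,0) (trapezoid, 4 panels, h=0.6000): -0.400540
R(1,1) = -0.622603 + (-0.622603 − (-1.473502))/3 = -0.338970
R(2,1) = -0.400540 + (-0.400540 − (-0.622603))/3 = -0.326519
R(2,2) = -0.326519 + (-0.326519 − (-0.338970))/15 = -0.325689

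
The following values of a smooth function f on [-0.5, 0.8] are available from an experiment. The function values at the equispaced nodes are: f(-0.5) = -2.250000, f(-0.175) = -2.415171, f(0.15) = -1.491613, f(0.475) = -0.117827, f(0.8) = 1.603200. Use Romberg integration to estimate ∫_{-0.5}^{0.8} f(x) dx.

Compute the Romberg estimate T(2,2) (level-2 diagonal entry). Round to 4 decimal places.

-1.4948

T(0,0) (trapezoid, 1 panel, h=1.3000): -0.420420
T(1,0) (trapezoid, 2 panels, h=0.6500): -1.179758
T(2,0) (trapezoid, 4 panels, h=0.3250): -1.413104
T(1,1) = -1.179758 + (-1.179758 − (-0.420420))/3 = -1.432871
T(2,1) = -1.413104 + (-1.413104 − (-1.179758))/3 = -1.490886
T(2,2) = -1.490886 + (-1.490886 − (-1.432871))/15 = -1.494754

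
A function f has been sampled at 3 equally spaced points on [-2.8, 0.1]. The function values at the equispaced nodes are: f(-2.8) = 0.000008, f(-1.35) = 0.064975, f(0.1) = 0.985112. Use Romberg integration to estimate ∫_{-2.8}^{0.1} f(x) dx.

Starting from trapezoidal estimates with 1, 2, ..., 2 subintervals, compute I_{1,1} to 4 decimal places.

I_{0,0} (trapezoid, 1 panel, h=2.9000): 1.428424
I_{1,0} (trapezoid, 2 panels, h=1.4500): 0.808426
I_{1,1} = 0.808426 + (0.808426 − 1.428424)/3 = 0.601760

0.6018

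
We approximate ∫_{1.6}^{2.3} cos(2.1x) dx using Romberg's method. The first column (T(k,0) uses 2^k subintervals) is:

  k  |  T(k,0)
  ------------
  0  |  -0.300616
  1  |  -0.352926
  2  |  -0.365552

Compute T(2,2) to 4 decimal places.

Richardson extrapolation on the trapezoidal column (denominator 4−1=3):
T(1,1) = (4·(-0.352926) − (-0.300616)) / 3 = -0.370363
T(2,1) = (4·(-0.365552) − (-0.352926)) / 3 = -0.369761
T(2,2) = (16·(-0.369761) − (-0.370363)) / 15 = -0.369721
(Column j=1 coincides with Simpson's rule on the same nodes.)

-0.3697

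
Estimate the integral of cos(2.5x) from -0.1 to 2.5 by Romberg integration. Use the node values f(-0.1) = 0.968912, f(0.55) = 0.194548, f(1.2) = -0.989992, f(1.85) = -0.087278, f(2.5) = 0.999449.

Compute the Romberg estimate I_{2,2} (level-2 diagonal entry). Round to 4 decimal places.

0.1540

I_{0,0} (trapezoid, 1 panel, h=2.6000): 2.558869
I_{1,0} (trapezoid, 2 panels, h=1.3000): -0.007555
I_{2,0} (trapezoid, 4 panels, h=0.6500): 0.065948
I_{1,1} = -0.007555 + (-0.007555 − 2.558869)/3 = -0.863030
I_{2,1} = 0.065948 + (0.065948 − (-0.007555))/3 = 0.090449
I_{2,2} = 0.090449 + (0.090449 − (-0.863030))/15 = 0.154014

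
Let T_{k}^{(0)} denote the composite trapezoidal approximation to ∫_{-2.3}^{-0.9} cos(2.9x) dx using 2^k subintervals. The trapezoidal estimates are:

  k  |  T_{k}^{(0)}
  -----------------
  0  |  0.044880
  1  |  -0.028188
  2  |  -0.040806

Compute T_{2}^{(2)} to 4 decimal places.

-0.0445

T_{1}^{(1)} = -0.028188 + (-0.028188 − 0.044880)/3 = -0.052544
T_{2}^{(1)} = -0.040806 + (-0.040806 − (-0.028188))/3 = -0.045012
T_{2}^{(2)} = -0.045012 + (-0.045012 − (-0.052544))/15 = -0.044510
(Column j=1 coincides with Simpson's rule on the same nodes.)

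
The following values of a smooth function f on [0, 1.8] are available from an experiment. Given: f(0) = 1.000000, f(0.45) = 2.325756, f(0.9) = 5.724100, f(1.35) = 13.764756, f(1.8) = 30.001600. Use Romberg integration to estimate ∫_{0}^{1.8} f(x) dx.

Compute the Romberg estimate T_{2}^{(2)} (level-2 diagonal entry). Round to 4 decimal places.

16.0119

T_{0}^{(0)} (trapezoid, 1 panel, h=1.8000): 27.901440
T_{1}^{(0)} (trapezoid, 2 panels, h=0.9000): 19.102410
T_{2}^{(0)} (trapezoid, 4 panels, h=0.4500): 16.791935
T_{1}^{(1)} = 19.102410 + (19.102410 − 27.901440)/3 = 16.169400
T_{2}^{(1)} = 16.791935 + (16.791935 − 19.102410)/3 = 16.021777
T_{2}^{(2)} = 16.021777 + (16.021777 − 16.169400)/15 = 16.011935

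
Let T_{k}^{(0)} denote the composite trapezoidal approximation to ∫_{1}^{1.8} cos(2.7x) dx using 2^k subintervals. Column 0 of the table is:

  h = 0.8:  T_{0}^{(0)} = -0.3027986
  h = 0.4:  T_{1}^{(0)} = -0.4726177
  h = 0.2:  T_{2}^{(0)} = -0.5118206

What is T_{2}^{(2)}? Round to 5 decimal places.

T_{1}^{(1)} = (4·(-0.4726177) − (-0.3027986)) / 3 = -0.5292241
T_{2}^{(1)} = -0.5118206 + (-0.5118206 − (-0.4726177))/3 = -0.5248882
T_{2}^{(2)} = (16·(-0.5248882) − (-0.5292241)) / 15 = -0.5245991
(Column j=1 coincides with Simpson's rule on the same nodes.)

-0.52460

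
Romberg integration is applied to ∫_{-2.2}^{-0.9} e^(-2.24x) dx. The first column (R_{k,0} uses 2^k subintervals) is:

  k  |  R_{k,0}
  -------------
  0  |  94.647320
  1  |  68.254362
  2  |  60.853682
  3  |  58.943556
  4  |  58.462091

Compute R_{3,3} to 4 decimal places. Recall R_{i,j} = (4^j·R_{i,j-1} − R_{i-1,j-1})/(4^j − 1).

58.3013

Richardson extrapolation on the trapezoidal column (denominator 4−1=3):
R_{1,1} = (4·68.254362 − 94.647320) / 3 = 59.456709
R_{2,1} = 60.853682 + (60.853682 − 68.254362)/3 = 58.386789
R_{3,1} = (4·58.943556 − 60.853682) / 3 = 58.306847
R_{2,2} = (16·58.386789 − 59.456709) / 15 = 58.315461
R_{3,2} = 58.306847 + (58.306847 − 58.386789)/15 = 58.301518
R_{3,3} = (64·58.301518 − 58.315461) / 63 = 58.301297
(Column j=1 coincides with Simpson's rule on the same nodes.)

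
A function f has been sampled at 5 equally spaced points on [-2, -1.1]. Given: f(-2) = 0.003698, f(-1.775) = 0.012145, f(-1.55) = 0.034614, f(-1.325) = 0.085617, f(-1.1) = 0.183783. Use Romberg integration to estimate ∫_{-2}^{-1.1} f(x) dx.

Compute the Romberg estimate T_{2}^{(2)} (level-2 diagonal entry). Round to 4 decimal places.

T_{0}^{(0)} (trapezoid, 1 panel, h=0.9000): 0.084366
T_{1}^{(0)} (trapezoid, 2 panels, h=0.4500): 0.057760
T_{2}^{(0)} (trapezoid, 4 panels, h=0.2250): 0.050876
T_{1}^{(1)} = 0.057760 + (0.057760 − 0.084366)/3 = 0.048891
T_{2}^{(1)} = 0.050876 + (0.050876 − 0.057760)/3 = 0.048581
T_{2}^{(2)} = 0.048581 + (0.048581 − 0.048891)/15 = 0.048560

0.0486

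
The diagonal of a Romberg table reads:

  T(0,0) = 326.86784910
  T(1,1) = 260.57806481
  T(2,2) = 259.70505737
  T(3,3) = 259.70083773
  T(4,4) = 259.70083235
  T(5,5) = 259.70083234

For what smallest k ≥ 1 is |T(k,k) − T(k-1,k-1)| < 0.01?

|T(1,1) − T(0,0)| = 66.28978429 ≥ 0.01
|T(2,2) − T(1,1)| = 0.87300744 ≥ 0.01
|T(3,3) − T(2,2)| = 0.00421964 < 0.01

k = 3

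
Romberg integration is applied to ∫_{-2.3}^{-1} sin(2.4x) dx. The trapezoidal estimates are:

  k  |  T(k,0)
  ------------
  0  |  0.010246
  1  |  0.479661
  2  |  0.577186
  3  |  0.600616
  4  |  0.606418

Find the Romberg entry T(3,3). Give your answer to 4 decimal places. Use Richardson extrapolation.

0.6083

Richardson extrapolation on the trapezoidal column (denominator 4−1=3):
T(1,1) = (4·0.479661 − 0.010246) / 3 = 0.636133
T(2,1) = 0.577186 + (0.577186 − 0.479661)/3 = 0.609694
T(3,1) = 0.600616 + (0.600616 − 0.577186)/3 = 0.608426
T(2,2) = (16·0.609694 − 0.636133) / 15 = 0.607931
T(3,2) = (16·0.608426 − 0.609694) / 15 = 0.608341
T(3,3) = (64·0.608341 − 0.607931) / 63 = 0.608348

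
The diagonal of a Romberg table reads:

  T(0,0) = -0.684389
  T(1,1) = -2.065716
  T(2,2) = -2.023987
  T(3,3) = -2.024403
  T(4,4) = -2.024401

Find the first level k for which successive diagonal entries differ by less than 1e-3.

|T(1,1) − T(0,0)| = 1.381327 ≥ 1e-3
|T(2,2) − T(1,1)| = 0.041729 ≥ 1e-3
|T(3,3) − T(2,2)| = 0.000416 < 1e-3

k = 3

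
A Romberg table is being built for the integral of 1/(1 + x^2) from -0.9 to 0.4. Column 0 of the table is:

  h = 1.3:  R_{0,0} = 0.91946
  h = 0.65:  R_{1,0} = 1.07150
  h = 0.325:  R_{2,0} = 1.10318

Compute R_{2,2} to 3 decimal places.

R_{1,1} = 1.07150 + (1.07150 − 0.91946)/3 = 1.12218
R_{2,1} = 1.10318 + (1.10318 − 1.07150)/3 = 1.11374
R_{2,2} = 1.11374 + (1.11374 − 1.12218)/15 = 1.11318

1.113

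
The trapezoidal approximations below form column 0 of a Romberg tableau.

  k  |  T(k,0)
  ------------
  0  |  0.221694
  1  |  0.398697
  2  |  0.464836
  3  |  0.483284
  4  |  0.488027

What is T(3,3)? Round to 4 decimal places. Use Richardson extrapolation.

Richardson extrapolation on the trapezoidal column (denominator 4−1=3):
T(1,1) = 0.398697 + (0.398697 − 0.221694)/3 = 0.457698
T(2,1) = (4·0.464836 − 0.398697) / 3 = 0.486882
T(3,1) = (4·0.483284 − 0.464836) / 3 = 0.489433
T(2,2) = (16·0.486882 − 0.457698) / 15 = 0.488828
T(3,2) = (16·0.489433 − 0.486882) / 15 = 0.489603
T(3,3) = 0.489603 + (0.489603 − 0.488828)/63 = 0.489615

0.4896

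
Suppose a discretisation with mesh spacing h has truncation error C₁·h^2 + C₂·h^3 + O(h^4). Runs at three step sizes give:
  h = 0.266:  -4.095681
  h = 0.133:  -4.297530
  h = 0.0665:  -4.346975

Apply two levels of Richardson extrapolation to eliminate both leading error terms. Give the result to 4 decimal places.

First eliminate the h^2 term (factor 2^2 = 4):
  B₁ = (4·(-4.297530) − (-4.095681))/3 = -4.364813
  B₂ = (4·(-4.346975) − (-4.297530))/3 = -4.363457
Then eliminate the h^3 term (factor 2^3 = 8):
  (8·(-4.363457) − (-4.364813))/7 = -4.363263

-4.3633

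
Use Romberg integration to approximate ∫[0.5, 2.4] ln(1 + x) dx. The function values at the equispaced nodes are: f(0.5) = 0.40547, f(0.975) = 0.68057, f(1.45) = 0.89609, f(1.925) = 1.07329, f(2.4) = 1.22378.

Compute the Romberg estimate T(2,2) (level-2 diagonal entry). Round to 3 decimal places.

T(0,0) (trapezoid, 1 panel, h=1.9000): 1.54779
T(1,0) (trapezoid, 2 panels, h=0.9500): 1.62518
T(2,0) (trapezoid, 4 panels, h=0.4750): 1.64567
T(1,1) = 1.62518 + (1.62518 − 1.54779)/3 = 1.65098
T(2,1) = 1.64567 + (1.64567 − 1.62518)/3 = 1.65250
T(2,2) = 1.65250 + (1.65250 − 1.65098)/15 = 1.65260

1.653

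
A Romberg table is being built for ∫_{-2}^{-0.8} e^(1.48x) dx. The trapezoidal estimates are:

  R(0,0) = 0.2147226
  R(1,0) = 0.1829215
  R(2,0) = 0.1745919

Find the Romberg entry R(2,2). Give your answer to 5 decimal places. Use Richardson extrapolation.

Richardson extrapolation on the trapezoidal column (denominator 4−1=3):
R(1,1) = (4·0.1829215 − 0.2147226) / 3 = 0.1723211
R(2,1) = 0.1745919 + (0.1745919 − 0.1829215)/3 = 0.1718154
R(2,2) = (16·0.1718154 − 0.1723211) / 15 = 0.1717817

0.17178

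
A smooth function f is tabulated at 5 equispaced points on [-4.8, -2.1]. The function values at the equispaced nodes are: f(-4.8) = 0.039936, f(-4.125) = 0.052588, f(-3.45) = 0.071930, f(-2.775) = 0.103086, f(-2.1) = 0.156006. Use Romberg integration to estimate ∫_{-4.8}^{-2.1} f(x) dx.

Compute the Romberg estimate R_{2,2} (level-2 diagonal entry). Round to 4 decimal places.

0.2165

R_{0,0} (trapezoid, 1 panel, h=2.7000): 0.264522
R_{1,0} (trapezoid, 2 panels, h=1.3500): 0.229366
R_{2,0} (trapezoid, 4 panels, h=0.6750): 0.219763
R_{1,1} = 0.229366 + (0.229366 − 0.264522)/3 = 0.217647
R_{2,1} = 0.219763 + (0.219763 − 0.229366)/3 = 0.216562
R_{2,2} = 0.216562 + (0.216562 − 0.217647)/15 = 0.216490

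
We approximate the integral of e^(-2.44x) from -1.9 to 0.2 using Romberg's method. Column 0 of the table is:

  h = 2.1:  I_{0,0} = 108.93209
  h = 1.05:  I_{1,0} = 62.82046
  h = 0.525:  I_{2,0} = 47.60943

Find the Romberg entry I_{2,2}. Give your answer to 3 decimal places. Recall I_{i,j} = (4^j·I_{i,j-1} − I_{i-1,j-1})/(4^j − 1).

42.212

Richardson extrapolation on the trapezoidal column (denominator 4−1=3):
I_{1,1} = (4·62.82046 − 108.93209) / 3 = 47.44992
I_{2,1} = 47.60943 + (47.60943 − 62.82046)/3 = 42.53909
I_{2,2} = 42.53909 + (42.53909 − 47.44992)/15 = 42.21170
(Column j=1 coincides with Simpson's rule on the same nodes.)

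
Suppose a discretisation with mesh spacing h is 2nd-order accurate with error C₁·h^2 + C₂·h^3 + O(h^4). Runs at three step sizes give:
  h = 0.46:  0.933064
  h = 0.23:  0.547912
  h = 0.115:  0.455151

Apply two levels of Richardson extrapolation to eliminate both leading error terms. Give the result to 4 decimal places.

First eliminate the h^2 term (factor 2^2 = 4):
  B₁ = (4·0.547912 − 0.933064)/3 = 0.419528
  B₂ = (4·0.455151 − 0.547912)/3 = 0.424231
Then eliminate the h^3 term (factor 2^3 = 8):
  (8·0.424231 − 0.419528)/7 = 0.424903

0.4249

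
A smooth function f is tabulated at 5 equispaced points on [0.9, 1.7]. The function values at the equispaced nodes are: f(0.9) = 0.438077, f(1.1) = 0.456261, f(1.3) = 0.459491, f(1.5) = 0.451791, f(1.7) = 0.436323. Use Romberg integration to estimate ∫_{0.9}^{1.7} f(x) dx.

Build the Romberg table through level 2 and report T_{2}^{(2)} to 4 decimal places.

0.3617

T_{0}^{(0)} (trapezoid, 1 panel, h=0.8000): 0.349760
T_{1}^{(0)} (trapezoid, 2 panels, h=0.4000): 0.358676
T_{2}^{(0)} (trapezoid, 4 panels, h=0.2000): 0.360949
T_{1}^{(1)} = 0.358676 + (0.358676 − 0.349760)/3 = 0.361648
T_{2}^{(1)} = 0.360949 + (0.360949 − 0.358676)/3 = 0.361707
T_{2}^{(2)} = 0.361707 + (0.361707 − 0.361648)/15 = 0.361711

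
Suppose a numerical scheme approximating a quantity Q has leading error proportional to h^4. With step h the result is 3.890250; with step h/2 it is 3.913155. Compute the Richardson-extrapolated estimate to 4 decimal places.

The leading error scales as h^4; refining by a factor of 2 reduces it by 2^4 = 16.
Extrapolated value = (16·A(h/2) − A(h)) / (16 − 1)
= (16·3.913155 − 3.890250) / 15
= 58.720230 / 15 = 3.914682

3.9147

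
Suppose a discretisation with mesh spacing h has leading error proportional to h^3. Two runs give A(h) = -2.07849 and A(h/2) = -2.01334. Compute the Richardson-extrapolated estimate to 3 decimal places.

The leading error scales as h^3; refining by a factor of 2 reduces it by 2^3 = 8.
Extrapolated value = (8·A(h/2) − A(h)) / (8 − 1)
= (8·(-2.01334) − (-2.07849)) / 7
= -14.02823 / 7 = -2.00403

-2.004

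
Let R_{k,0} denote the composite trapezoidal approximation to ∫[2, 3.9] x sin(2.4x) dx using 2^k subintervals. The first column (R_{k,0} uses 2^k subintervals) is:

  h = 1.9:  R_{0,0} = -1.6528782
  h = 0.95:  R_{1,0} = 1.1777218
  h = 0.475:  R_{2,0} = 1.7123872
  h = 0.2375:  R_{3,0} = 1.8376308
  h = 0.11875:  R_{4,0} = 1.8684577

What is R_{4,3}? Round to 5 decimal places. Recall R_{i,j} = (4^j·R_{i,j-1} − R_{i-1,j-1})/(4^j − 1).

1.87869

Richardson extrapolation on the trapezoidal column (denominator 4−1=3):
R_{2,1} = (4·1.7123872 − 1.1777218) / 3 = 1.8906090
R_{3,1} = 1.8376308 + (1.8376308 − 1.7123872)/3 = 1.8793787
R_{4,1} = 1.8684577 + (1.8684577 − 1.8376308)/3 = 1.8787333
R_{3,2} = 1.8793787 + (1.8793787 − 1.8906090)/15 = 1.8786300
R_{4,2} = 1.8787333 + (1.8787333 − 1.8793787)/15 = 1.8786903
R_{4,3} = (64·1.8786903 − 1.8786300) / 63 = 1.8786913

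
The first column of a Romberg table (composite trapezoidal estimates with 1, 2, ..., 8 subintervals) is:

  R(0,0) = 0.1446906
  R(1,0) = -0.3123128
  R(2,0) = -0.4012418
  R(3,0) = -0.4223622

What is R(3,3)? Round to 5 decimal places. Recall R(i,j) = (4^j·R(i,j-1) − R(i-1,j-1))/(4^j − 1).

Richardson extrapolation on the trapezoidal column (denominator 4−1=3):
R(1,1) = (4·(-0.3123128) − 0.1446906) / 3 = -0.4646473
R(2,1) = -0.4012418 + (-0.4012418 − (-0.3123128))/3 = -0.4308848
R(3,1) = (4·(-0.4223622) − (-0.4012418)) / 3 = -0.4294023
R(2,2) = (16·(-0.4308848) − (-0.4646473)) / 15 = -0.4286340
R(3,2) = (16·(-0.4294023) − (-0.4308848)) / 15 = -0.4293035
R(3,3) = (64·(-0.4293035) − (-0.4286340)) / 63 = -0.4293141

-0.42931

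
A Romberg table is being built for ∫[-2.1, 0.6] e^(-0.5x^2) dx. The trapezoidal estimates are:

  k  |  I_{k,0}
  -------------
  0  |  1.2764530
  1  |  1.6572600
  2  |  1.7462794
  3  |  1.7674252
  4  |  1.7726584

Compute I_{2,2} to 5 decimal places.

Richardson extrapolation on the trapezoidal column (denominator 4−1=3):
I_{1,1} = (4·1.6572600 − 1.2764530) / 3 = 1.7841957
I_{2,1} = (4·1.7462794 − 1.6572600) / 3 = 1.7759525
I_{2,2} = (16·1.7759525 − 1.7841957) / 15 = 1.7754030

1.77540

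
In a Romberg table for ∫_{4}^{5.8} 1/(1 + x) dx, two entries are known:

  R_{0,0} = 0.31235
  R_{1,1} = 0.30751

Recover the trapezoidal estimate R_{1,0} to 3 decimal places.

From R_{1,1} = (4·R_{1,0} − R_{0,0})/3, solve for R_{1,0}:
4·R_{1,0} = 3·0.30751 + 0.31235 = 1.23488
R_{1,0} = 0.30872

0.309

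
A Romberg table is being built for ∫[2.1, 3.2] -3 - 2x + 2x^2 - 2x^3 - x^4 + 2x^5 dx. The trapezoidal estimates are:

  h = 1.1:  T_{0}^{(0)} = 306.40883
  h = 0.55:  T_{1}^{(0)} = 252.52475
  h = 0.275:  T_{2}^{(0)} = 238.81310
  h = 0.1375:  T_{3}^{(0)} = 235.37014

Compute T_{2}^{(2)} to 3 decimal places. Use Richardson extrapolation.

Richardson extrapolation on the trapezoidal column (denominator 4−1=3):
T_{1}^{(1)} = (4·252.52475 − 306.40883) / 3 = 234.56339
T_{2}^{(1)} = 238.81310 + (238.81310 − 252.52475)/3 = 234.24255
T_{2}^{(2)} = (16·234.24255 − 234.56339) / 15 = 234.22116
(Column j=1 coincides with Simpson's rule on the same nodes.)

234.221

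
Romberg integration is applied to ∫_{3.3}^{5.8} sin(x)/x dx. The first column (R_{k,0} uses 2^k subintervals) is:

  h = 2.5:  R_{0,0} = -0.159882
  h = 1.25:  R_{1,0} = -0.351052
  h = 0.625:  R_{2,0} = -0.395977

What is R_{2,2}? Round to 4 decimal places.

-0.4107

Richardson extrapolation on the trapezoidal column (denominator 4−1=3):
R_{1,1} = (4·(-0.351052) − (-0.159882)) / 3 = -0.414775
R_{2,1} = (4·(-0.395977) − (-0.351052)) / 3 = -0.410952
R_{2,2} = -0.410952 + (-0.410952 − (-0.414775))/15 = -0.410697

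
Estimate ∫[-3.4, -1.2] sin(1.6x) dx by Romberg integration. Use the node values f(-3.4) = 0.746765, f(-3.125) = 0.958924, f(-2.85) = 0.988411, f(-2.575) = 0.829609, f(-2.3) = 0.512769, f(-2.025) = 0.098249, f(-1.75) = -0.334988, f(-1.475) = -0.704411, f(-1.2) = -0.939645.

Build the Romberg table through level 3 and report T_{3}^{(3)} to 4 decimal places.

0.6295

T_{0}^{(0)} (trapezoid, 1 panel, h=2.2000): -0.212168
T_{1}^{(0)} (trapezoid, 2 panels, h=1.1000): 0.457962
T_{2}^{(0)} (trapezoid, 4 panels, h=0.5500): 0.588364
T_{3}^{(0)} (trapezoid, 8 panels, h=0.2750): 0.619334
T_{1}^{(1)} = 0.457962 + (0.457962 − (-0.212168))/3 = 0.681339
T_{2}^{(1)} = 0.588364 + (0.588364 − 0.457962)/3 = 0.631831
T_{3}^{(1)} = 0.619334 + (0.619334 − 0.588364)/3 = 0.629657
T_{2}^{(2)} = 0.631831 + (0.631831 − 0.681339)/15 = 0.628530
T_{3}^{(2)} = 0.629657 + (0.629657 − 0.631831)/15 = 0.629512
T_{3}^{(3)} = 0.629512 + (0.629512 − 0.628530)/63 = 0.629528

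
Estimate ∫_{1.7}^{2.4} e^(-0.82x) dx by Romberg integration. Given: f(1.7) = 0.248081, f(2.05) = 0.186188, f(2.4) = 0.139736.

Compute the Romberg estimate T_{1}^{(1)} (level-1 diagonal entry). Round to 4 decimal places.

0.1321

T_{0}^{(0)} (trapezoid, 1 panel, h=0.7000): 0.135736
T_{1}^{(0)} (trapezoid, 2 panels, h=0.3500): 0.133034
T_{1}^{(1)} = 0.133034 + (0.133034 − 0.135736)/3 = 0.132133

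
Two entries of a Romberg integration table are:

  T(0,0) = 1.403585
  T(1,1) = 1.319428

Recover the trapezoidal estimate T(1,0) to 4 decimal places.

1.3405

From T(1,1) = (4·T(1,0) − T(0,0))/3, solve for T(1,0):
4·T(1,0) = 3·1.319428 + 1.403585 = 5.361869
T(1,0) = 1.340467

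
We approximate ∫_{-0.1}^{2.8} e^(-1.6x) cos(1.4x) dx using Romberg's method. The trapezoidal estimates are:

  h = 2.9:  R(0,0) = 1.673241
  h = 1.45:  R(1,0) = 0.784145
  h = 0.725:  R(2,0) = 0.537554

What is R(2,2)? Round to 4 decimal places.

Richardson extrapolation on the trapezoidal column (denominator 4−1=3):
R(1,1) = 0.784145 + (0.784145 − 1.673241)/3 = 0.487780
R(2,1) = 0.537554 + (0.537554 − 0.784145)/3 = 0.455357
R(2,2) = 0.455357 + (0.455357 − 0.487780)/15 = 0.453195

0.4532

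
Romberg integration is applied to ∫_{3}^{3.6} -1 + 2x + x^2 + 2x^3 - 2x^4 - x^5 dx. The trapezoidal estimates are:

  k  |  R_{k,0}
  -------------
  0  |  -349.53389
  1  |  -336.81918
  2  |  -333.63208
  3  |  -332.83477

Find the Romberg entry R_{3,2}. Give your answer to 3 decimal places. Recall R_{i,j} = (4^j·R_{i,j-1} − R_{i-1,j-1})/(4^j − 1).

R_{2,1} = -333.63208 + (-333.63208 − (-336.81918))/3 = -332.56971
R_{3,1} = (4·(-332.83477) − (-333.63208)) / 3 = -332.56900
R_{3,2} = -332.56900 + (-332.56900 − (-332.56971))/15 = -332.56895

-332.569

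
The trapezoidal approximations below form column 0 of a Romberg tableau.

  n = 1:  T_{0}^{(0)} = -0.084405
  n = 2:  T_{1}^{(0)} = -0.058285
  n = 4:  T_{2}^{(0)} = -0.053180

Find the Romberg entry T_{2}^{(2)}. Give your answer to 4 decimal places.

T_{1}^{(1)} = (4·(-0.058285) − (-0.084405)) / 3 = -0.049578
T_{2}^{(1)} = (4·(-0.053180) − (-0.058285)) / 3 = -0.051478
T_{2}^{(2)} = (16·(-0.051478) − (-0.049578)) / 15 = -0.051605

-0.0516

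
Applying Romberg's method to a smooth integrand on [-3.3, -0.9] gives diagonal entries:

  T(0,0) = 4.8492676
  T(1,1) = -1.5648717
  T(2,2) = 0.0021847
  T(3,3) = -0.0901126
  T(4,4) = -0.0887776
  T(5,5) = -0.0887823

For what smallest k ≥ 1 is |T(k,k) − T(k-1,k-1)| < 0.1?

|T(1,1) − T(0,0)| = 6.4141393 ≥ 0.1
|T(2,2) − T(1,1)| = 1.5670564 ≥ 0.1
|T(3,3) − T(2,2)| = 0.0922973 < 0.1

k = 3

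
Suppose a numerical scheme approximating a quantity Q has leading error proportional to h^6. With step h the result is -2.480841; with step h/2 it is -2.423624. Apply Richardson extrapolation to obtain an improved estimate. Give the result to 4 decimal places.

Extrapolated value = (64·A(h/2) − A(h)) / (64 − 1)
= (64·(-2.423624) − (-2.480841)) / 63
= -152.631095 / 63 = -2.422716

-2.4227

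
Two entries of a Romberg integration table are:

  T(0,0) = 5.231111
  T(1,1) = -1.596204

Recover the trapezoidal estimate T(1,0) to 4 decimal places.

From T(1,1) = (4·T(1,0) − T(0,0))/3, solve for T(1,0):
4·T(1,0) = 3·(-1.596204) + 5.231111 = 0.442499
T(1,0) = 0.110625

0.1106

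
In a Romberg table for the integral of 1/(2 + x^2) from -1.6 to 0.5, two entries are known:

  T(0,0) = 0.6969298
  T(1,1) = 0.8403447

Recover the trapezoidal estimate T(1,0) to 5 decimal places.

0.80449

From T(1,1) = (4·T(1,0) − T(0,0))/3, solve for T(1,0):
4·T(1,0) = 3·0.8403447 + 0.6969298 = 3.2179639
T(1,0) = 0.8044910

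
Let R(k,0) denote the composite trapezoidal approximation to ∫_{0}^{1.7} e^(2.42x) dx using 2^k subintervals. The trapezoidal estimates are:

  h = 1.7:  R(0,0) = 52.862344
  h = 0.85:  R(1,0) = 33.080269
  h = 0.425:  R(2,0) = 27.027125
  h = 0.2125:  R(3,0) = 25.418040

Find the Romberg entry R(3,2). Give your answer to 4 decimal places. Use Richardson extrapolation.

Richardson extrapolation on the trapezoidal column (denominator 4−1=3):
R(2,1) = (4·27.027125 − 33.080269) / 3 = 25.009410
R(3,1) = 25.418040 + (25.418040 − 27.027125)/3 = 24.881678
R(3,2) = (16·24.881678 − 25.009410) / 15 = 24.873163

24.8732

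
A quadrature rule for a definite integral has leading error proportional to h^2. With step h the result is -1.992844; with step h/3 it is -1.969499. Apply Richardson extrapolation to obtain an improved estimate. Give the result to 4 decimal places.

-1.9666

Extrapolated value = (9·A(h/3) − A(h)) / (9 − 1)
= (9·(-1.969499) − (-1.992844)) / 8
= -15.732647 / 8 = -1.966581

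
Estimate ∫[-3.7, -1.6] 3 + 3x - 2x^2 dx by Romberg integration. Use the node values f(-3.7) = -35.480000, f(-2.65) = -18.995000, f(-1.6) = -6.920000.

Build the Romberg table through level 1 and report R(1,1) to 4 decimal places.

-41.4330

R(0,0) (trapezoid, 1 panel, h=2.1000): -44.520000
R(1,0) (trapezoid, 2 panels, h=1.0500): -42.204750
R(1,1) = -42.204750 + (-42.204750 − (-44.520000))/3 = -41.433000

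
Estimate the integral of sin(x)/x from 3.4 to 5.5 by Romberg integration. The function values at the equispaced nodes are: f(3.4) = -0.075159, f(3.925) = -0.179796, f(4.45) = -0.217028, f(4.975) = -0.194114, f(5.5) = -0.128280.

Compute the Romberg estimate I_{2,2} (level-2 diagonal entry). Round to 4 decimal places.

I_{0,0} (trapezoid, 1 panel, h=2.1000): -0.213611
I_{1,0} (trapezoid, 2 panels, h=1.0500): -0.334685
I_{2,0} (trapezoid, 4 panels, h=0.5250): -0.363645
I_{1,1} = -0.334685 + (-0.334685 − (-0.213611))/3 = -0.375043
I_{2,1} = -0.363645 + (-0.363645 − (-0.334685))/3 = -0.373298
I_{2,2} = -0.373298 + (-0.373298 − (-0.375043))/15 = -0.373182

-0.3732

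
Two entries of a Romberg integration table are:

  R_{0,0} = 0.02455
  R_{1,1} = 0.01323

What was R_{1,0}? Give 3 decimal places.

0.016

From R_{1,1} = (4·R_{1,0} − R_{0,0})/3, solve for R_{1,0}:
4·R_{1,0} = 3·0.01323 + 0.02455 = 0.06424
R_{1,0} = 0.01606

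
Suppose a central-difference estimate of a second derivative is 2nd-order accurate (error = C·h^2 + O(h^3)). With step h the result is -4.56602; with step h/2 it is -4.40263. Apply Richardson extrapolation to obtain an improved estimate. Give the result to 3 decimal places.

-4.348

Extrapolated value = (4·A(h/2) − A(h)) / (4 − 1)
= (4·(-4.40263) − (-4.56602)) / 3
= -13.04450 / 3 = -4.34817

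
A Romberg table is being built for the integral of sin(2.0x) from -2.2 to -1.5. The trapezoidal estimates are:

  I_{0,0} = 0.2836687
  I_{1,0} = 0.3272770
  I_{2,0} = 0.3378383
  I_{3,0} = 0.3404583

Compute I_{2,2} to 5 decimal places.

0.34133

Richardson extrapolation on the trapezoidal column (denominator 4−1=3):
I_{1,1} = (4·0.3272770 − 0.2836687) / 3 = 0.3418131
I_{2,1} = 0.3378383 + (0.3378383 − 0.3272770)/3 = 0.3413587
I_{2,2} = 0.3413587 + (0.3413587 − 0.3418131)/15 = 0.3413284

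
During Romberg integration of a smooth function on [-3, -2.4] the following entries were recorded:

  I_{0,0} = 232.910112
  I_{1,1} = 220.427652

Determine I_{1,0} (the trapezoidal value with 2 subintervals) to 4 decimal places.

223.5483

From I_{1,1} = (4·I_{1,0} − I_{0,0})/3, solve for I_{1,0}:
4·I_{1,0} = 3·220.427652 + 232.910112 = 894.193068
I_{1,0} = 223.548267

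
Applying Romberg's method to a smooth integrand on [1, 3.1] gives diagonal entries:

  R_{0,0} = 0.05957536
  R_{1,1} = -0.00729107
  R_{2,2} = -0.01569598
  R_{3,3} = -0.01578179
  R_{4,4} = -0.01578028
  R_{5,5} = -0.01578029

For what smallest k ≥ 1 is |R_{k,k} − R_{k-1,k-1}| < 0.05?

k = 2

|R_{1,1} − R_{0,0}| = 0.06686643 ≥ 0.05
|R_{2,2} − R_{1,1}| = 0.00840491 < 0.05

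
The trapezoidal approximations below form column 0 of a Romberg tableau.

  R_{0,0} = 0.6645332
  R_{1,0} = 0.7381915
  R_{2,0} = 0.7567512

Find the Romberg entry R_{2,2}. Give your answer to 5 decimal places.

R_{1,1} = 0.7381915 + (0.7381915 − 0.6645332)/3 = 0.7627443
R_{2,1} = 0.7567512 + (0.7567512 − 0.7381915)/3 = 0.7629378
R_{2,2} = 0.7629378 + (0.7629378 − 0.7627443)/15 = 0.7629507

0.76295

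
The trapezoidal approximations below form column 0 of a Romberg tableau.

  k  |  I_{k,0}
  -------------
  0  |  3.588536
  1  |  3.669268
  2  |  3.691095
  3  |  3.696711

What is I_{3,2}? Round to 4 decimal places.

3.6986

Richardson extrapolation on the trapezoidal column (denominator 4−1=3):
I_{2,1} = 3.691095 + (3.691095 − 3.669268)/3 = 3.698371
I_{3,1} = 3.696711 + (3.696711 − 3.691095)/3 = 3.698583
I_{3,2} = 3.698583 + (3.698583 − 3.698371)/15 = 3.698597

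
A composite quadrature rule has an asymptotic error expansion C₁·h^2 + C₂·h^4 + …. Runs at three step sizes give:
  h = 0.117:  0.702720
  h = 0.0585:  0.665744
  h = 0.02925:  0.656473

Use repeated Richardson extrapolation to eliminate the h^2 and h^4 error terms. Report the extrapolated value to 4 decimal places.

First eliminate the h^2 term (factor 2^2 = 4):
  B₁ = (4·0.665744 − 0.702720)/3 = 0.653419
  B₂ = (4·0.656473 − 0.665744)/3 = 0.653383
Then eliminate the h^4 term (factor 2^4 = 16):
  (16·0.653383 − 0.653419)/15 = 0.653381

0.6534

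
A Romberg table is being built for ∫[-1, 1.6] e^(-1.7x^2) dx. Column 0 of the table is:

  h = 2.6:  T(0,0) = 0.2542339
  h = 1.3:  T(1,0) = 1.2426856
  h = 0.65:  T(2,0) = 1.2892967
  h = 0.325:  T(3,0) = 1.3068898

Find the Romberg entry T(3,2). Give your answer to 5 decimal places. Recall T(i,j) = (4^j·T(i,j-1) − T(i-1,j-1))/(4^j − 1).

1.31328

Richardson extrapolation on the trapezoidal column (denominator 4−1=3):
T(2,1) = (4·1.2892967 − 1.2426856) / 3 = 1.3048337
T(3,1) = (4·1.3068898 − 1.2892967) / 3 = 1.3127542
T(3,2) = 1.3127542 + (1.3127542 − 1.3048337)/15 = 1.3132822
(Column j=1 coincides with Simpson's rule on the same nodes.)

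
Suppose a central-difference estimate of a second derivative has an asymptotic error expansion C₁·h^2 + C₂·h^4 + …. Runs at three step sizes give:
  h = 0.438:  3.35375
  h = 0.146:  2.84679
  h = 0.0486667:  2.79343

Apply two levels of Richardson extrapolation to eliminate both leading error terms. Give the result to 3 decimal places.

First eliminate the h^2 term (factor 3^2 = 9):
  B₁ = (9·2.84679 − 3.35375)/8 = 2.78342
  B₂ = (9·2.79343 − 2.84679)/8 = 2.78676
Then eliminate the h^4 term (factor 3^4 = 81):
  (81·2.78676 − 2.78342)/80 = 2.78680

2.787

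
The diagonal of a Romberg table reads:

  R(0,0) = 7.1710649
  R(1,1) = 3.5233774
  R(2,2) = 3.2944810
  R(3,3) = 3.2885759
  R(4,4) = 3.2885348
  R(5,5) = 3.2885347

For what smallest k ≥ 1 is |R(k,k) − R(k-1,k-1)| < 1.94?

|R(1,1) − R(0,0)| = 3.6476875 ≥ 1.94
|R(2,2) − R(1,1)| = 0.2288964 < 1.94

k = 2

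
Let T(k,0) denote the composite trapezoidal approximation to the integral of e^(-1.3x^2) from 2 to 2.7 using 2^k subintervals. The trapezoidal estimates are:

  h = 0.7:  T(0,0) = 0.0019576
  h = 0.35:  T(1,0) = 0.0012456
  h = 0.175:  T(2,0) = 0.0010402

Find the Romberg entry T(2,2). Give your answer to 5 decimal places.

0.00097

Richardson extrapolation on the trapezoidal column (denominator 4−1=3):
T(1,1) = 0.0012456 + (0.0012456 − 0.0019576)/3 = 0.0010083
T(2,1) = (4·0.0010402 − 0.0012456) / 3 = 0.0009717
T(2,2) = (16·0.0009717 − 0.0010083) / 15 = 0.0009693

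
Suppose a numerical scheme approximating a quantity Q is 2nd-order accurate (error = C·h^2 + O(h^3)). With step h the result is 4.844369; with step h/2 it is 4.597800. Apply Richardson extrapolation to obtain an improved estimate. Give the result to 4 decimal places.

Extrapolated value = (4·A(h/2) − A(h)) / (4 − 1)
= (4·4.597800 − 4.844369) / 3
= 13.546831 / 3 = 4.515610

4.5156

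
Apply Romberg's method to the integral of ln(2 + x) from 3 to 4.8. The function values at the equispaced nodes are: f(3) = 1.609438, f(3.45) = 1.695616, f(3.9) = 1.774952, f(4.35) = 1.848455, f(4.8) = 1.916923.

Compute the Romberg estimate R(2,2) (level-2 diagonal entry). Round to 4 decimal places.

R(0,0) (trapezoid, 1 panel, h=1.8000): 3.173725
R(1,0) (trapezoid, 2 panels, h=0.9000): 3.184319
R(2,0) (trapezoid, 4 panels, h=0.4500): 3.186992
R(1,1) = 3.184319 + (3.184319 − 3.173725)/3 = 3.187850
R(2,1) = 3.186992 + (3.186992 − 3.184319)/3 = 3.187883
R(2,2) = 3.187883 + (3.187883 − 3.187850)/15 = 3.187885

3.1879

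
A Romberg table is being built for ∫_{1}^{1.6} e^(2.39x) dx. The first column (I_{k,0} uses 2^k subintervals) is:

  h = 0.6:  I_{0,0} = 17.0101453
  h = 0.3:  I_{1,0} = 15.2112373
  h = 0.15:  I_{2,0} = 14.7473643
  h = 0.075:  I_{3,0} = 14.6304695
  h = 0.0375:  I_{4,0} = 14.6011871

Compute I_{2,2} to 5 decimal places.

14.59148

Richardson extrapolation on the trapezoidal column (denominator 4−1=3):
I_{1,1} = 15.2112373 + (15.2112373 − 17.0101453)/3 = 14.6116013
I_{2,1} = (4·14.7473643 − 15.2112373) / 3 = 14.5927400
I_{2,2} = (16·14.5927400 − 14.6116013) / 15 = 14.5914826
(Column j=1 coincides with Simpson's rule on the same nodes.)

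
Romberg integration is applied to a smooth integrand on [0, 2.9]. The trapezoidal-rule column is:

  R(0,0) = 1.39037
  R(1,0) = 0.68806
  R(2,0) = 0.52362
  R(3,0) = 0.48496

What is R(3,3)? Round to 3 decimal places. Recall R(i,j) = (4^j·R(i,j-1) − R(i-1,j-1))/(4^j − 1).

Richardson extrapolation on the trapezoidal column (denominator 4−1=3):
R(1,1) = (4·0.68806 − 1.39037) / 3 = 0.45396
R(2,1) = (4·0.52362 − 0.68806) / 3 = 0.46881
R(3,1) = (4·0.48496 − 0.52362) / 3 = 0.47207
R(2,2) = (16·0.46881 − 0.45396) / 15 = 0.46980
R(3,2) = 0.47207 + (0.47207 − 0.46881)/15 = 0.47229
R(3,3) = (64·0.47229 − 0.46980) / 63 = 0.47233
(Column j=1 coincides with Simpson's rule on the same nodes.)

0.472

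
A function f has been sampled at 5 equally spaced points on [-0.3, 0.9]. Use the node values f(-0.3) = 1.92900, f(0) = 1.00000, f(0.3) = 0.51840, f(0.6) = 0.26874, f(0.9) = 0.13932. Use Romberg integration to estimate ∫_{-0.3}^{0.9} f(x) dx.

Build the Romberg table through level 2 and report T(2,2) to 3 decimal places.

T(0,0) (trapezoid, 1 panel, h=1.2000): 1.24099
T(1,0) (trapezoid, 2 panels, h=0.6000): 0.93154
T(2,0) (trapezoid, 4 panels, h=0.3000): 0.84639
T(1,1) = 0.93154 + (0.93154 − 1.24099)/3 = 0.82839
T(2,1) = 0.84639 + (0.84639 − 0.93154)/3 = 0.81801
T(2,2) = 0.81801 + (0.81801 − 0.82839)/15 = 0.81732

0.817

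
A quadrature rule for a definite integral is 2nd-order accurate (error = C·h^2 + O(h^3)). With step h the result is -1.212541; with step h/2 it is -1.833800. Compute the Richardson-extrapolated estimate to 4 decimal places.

The leading error scales as h^2; refining by a factor of 2 reduces it by 2^2 = 4.
Extrapolated value = (4·A(h/2) − A(h)) / (4 − 1)
= (4·(-1.833800) − (-1.212541)) / 3
= -6.122659 / 3 = -2.040886

-2.0409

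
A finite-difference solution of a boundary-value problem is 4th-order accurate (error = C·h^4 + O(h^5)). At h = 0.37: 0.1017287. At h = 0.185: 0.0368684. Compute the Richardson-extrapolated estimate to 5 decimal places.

Extrapolated value = (16·A(h/2) − A(h)) / (16 − 1)
= (16·0.0368684 − 0.1017287) / 15
= 0.4881657 / 15 = 0.0325444

0.03254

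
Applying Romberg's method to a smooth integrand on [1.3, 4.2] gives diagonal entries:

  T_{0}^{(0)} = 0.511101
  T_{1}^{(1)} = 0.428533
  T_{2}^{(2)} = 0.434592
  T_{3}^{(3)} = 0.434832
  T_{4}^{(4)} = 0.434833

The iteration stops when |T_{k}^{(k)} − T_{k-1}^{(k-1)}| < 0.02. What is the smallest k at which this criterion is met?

|T_{1}^{(1)} − T_{0}^{(0)}| = 0.082568 ≥ 0.02
|T_{2}^{(2)} − T_{1}^{(1)}| = 0.006059 < 0.02

k = 2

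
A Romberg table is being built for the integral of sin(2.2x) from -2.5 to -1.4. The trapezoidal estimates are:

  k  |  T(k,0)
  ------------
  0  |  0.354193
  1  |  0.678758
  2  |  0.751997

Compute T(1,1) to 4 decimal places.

0.7869

Richardson extrapolation on the trapezoidal column (denominator 4−1=3):
T(1,1) = (4·0.678758 − 0.354193) / 3 = 0.786946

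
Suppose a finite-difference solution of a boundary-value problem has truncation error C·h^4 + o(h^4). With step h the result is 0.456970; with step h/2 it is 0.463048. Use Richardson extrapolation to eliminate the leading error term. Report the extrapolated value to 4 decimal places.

0.4635

The leading error scales as h^4; refining by a factor of 2 reduces it by 2^4 = 16.
Extrapolated value = (16·A(h/2) − A(h)) / (16 − 1)
= (16·0.463048 − 0.456970) / 15
= 6.951798 / 15 = 0.463453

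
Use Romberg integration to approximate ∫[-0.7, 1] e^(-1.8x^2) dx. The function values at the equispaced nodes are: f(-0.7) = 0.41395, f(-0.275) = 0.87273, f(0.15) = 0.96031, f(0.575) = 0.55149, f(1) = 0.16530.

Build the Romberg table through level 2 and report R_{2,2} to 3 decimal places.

1.155

R_{0,0} (trapezoid, 1 panel, h=1.7000): 0.49236
R_{1,0} (trapezoid, 2 panels, h=0.8500): 1.06244
R_{2,0} (trapezoid, 4 panels, h=0.4250): 1.13652
R_{1,1} = 1.06244 + (1.06244 − 0.49236)/3 = 1.25247
R_{2,1} = 1.13652 + (1.13652 − 1.06244)/3 = 1.16121
R_{2,2} = 1.16121 + (1.16121 − 1.25247)/15 = 1.15513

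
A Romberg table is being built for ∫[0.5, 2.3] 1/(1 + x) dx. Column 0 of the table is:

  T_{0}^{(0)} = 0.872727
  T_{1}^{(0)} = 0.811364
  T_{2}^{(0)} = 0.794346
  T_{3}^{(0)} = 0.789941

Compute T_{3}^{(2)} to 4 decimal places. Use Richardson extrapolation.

0.7885

Richardson extrapolation on the trapezoidal column (denominator 4−1=3):
T_{2}^{(1)} = 0.794346 + (0.794346 − 0.811364)/3 = 0.788673
T_{3}^{(1)} = 0.789941 + (0.789941 − 0.794346)/3 = 0.788473
T_{3}^{(2)} = 0.788473 + (0.788473 − 0.788673)/15 = 0.788460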